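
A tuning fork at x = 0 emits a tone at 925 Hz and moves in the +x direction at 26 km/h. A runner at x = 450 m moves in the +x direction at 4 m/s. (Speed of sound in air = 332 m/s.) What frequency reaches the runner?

934 Hz

26 km/h = 7.222 m/s.
The observer lies on the +x side, so the source is heading toward the observer and the observer is heading away from the source.
With source approaching and observer receding, f' = f · (v − v_o)/(v − v_s).
f' = 925 × (332 − 4)/(332 − 7.222) = 925 × 328/324.78 ≈ 934 Hz.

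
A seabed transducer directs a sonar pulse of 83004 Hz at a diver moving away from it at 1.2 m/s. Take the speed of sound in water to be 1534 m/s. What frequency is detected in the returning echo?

At the diver (a moving observer), f₁ = f₀ · (v − u)/v = 83004 × 1532.8/1534 ≈ 82939 Hz.
On reflection it acts as a source moving away from the stationary detector: f₂ = f₁ · v/(v + u) = 82939 × 1534/1535.2 ≈ 82874 Hz.
Equivalently f₂ = f₀ · (v − u)/(v + u).

82874 Hz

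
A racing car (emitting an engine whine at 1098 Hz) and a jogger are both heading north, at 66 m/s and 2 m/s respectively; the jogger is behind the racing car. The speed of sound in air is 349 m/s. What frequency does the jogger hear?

929 Hz

The jogger is behind, so the racing car is moving away from it while the jogger is moving toward the racing car.
Both move, so f' = f · (v + v_o)/(v + v_s).
f' = 1098 × (349 + 2)/(349 + 66) = 1098 × 351/415 ≈ 929 Hz.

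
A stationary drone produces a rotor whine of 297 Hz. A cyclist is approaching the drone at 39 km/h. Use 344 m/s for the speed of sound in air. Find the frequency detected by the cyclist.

306 Hz

39 km/h = 10.83 m/s.
Only the observer moves, toward the source, so f' = f · (v + v_o)/v.
f' = 297 × (344 + 10.83)/344 = 297 × 354.83/344 ≈ 306 Hz.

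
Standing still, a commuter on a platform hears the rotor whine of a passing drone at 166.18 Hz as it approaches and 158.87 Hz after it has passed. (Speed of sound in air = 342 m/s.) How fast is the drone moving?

f₁/f₂ = (v + v_s)/(v − v_s), so v_s = v · (f₁ − f₂)/(f₁ + f₂).
v_s = 342 × (166.18 − 158.87)/(166.18 + 158.87) = 342 × 7.31/325.05 ≈ 7.7 m/s.

7.7 m/s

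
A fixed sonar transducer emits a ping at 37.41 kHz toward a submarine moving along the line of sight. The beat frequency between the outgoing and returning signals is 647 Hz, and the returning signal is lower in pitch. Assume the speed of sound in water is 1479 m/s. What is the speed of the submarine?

Double Doppler shift off a moving reflector: f₂ = f₀ · (v + u)/(v − u) (u > 0 toward emitter).
Returning signal is lower, so f₂ = f₀ − Δf = 37410 − 647 = 36763 Hz.
Rearranging, u = v · (f₂ − f₀)/(f₂ + f₀) = 1479 × -647/74173 ≈ -12.9 m/s.
So the submarine is moving at 12.9 m/s away from the emitter.

12.9 m/s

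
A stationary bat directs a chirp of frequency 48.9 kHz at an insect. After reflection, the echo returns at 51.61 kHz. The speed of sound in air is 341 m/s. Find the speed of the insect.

Double Doppler shift off a moving reflector: f₂ = f₀ · (v + u)/(v − u) (u > 0 toward emitter).
Rearranging, u = v · (f₂ − f₀)/(f₂ + f₀) = 341 × 2.71/100.51 ≈ 9.2 m/s.
So the insect is moving at 9.2 m/s toward the emitter.

9.2 m/s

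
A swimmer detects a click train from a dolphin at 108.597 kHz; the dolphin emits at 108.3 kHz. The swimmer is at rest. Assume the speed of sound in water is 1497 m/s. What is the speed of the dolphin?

f' > f, so the dolphin is approaching.
f' = f · v/(v − v_s) ⇒ v_s = v · |1 − f/f'|.
v_s = 1497 × |1 − 108.3/108.597| = 1497 × 0.002735 ≈ 4.1 m/s.

4.1 m/s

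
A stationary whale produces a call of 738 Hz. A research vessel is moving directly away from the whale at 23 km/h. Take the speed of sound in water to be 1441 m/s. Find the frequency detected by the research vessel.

23 km/h = 6.389 m/s.
Only the observer moves, away from the source, so f' = f · (v − v_o)/v.
f' = 738 × (1441 − 6.389)/1441 = 738 × 1434.6/1441 ≈ 735 Hz.

735 Hz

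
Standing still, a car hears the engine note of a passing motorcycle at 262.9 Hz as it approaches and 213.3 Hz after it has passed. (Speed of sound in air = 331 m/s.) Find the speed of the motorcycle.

34 m/s

f₁/f₂ = (v + v_s)/(v − v_s), so v_s = v · (f₁ − f₂)/(f₁ + f₂).
v_s = 331 × (262.9 − 213.3)/(262.9 + 213.3) = 331 × 49.6/476.2 ≈ 34 m/s.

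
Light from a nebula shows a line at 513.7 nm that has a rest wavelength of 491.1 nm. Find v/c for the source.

0.045c

λ'/λ₀ = 1.0460 > 1 (redshift), so the source is receding.
λ'/λ₀ = √((1 + β)/(1 − β)) for a receding source ⇒ β = (r² − 1)/(r² + 1) with r = λ'/λ₀.
β = (1.0942 − 1)/(1.0942 + 1) ≈ 0.045.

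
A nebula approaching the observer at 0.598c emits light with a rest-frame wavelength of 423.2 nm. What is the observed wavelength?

Relativistic Doppler for wavelength: λ' = λ₀ · √((1 − β)/(1 + β)).
λ' = 423.2 × √(0.4020/1.5980) = 423.2 × 0.50156 ≈ 212.3 nm.

212.3 nm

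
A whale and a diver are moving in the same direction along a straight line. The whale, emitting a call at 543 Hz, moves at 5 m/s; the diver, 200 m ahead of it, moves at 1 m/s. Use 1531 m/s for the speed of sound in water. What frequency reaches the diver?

544 Hz

The diver is ahead, so the whale is moving toward it while the diver is moving away from the whale.
Both move, so f' = f · (v − v_o)/(v − v_s).
f' = 543 × (1531 − 1)/(1531 − 5) = 543 × 1530/1526 ≈ 544 Hz.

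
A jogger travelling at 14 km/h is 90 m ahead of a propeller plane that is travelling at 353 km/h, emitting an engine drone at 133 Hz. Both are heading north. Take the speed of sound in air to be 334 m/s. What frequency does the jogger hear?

186 Hz

353 km/h = 98.06 m/s; 14 km/h = 3.889 m/s.
The jogger is ahead, so the propeller plane is moving toward it while the jogger is moving away from the propeller plane.
Both move, so f' = f · (v − v_o)/(v − v_s).
f' = 133 × (334 − 3.889)/(334 − 98.06) = 133 × 330.11/235.94 ≈ 186 Hz.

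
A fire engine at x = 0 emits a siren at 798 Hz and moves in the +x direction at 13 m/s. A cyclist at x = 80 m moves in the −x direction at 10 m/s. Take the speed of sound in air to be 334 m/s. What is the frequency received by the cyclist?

The observer lies on the +x side, so the source is heading toward the observer and the observer is heading toward the source.
General Doppler shift: f' = f · (v + v_o)/(v − v_s).
f' = 798 × (334 + 10)/(334 − 13) = 798 × 344/321 ≈ 855 Hz.

855 Hz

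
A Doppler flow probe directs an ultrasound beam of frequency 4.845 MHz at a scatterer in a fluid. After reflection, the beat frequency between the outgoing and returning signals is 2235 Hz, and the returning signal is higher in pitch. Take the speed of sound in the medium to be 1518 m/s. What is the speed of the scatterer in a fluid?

0.35 m/s

Double Doppler shift off a moving reflector: f₂ = f₀ · (v + u)/(v − u) (u > 0 toward emitter).
Returning signal is higher, so f₂ = f₀ + Δf = 4845000 + 2235 = 4847235 Hz.
Rearranging, u = v · (f₂ − f₀)/(f₂ + f₀) = 1518 × 2235/9692235 ≈ 0.35 m/s.
So the scatterer in a fluid is moving at 0.35 m/s toward the emitter.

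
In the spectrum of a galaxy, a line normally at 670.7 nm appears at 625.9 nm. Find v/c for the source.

λ'/λ₀ = 0.9332 < 1 (blueshift), so the source is approaching.
λ'/λ₀ = √((1 − β)/(1 + β)) for an approaching source ⇒ β = (1 − r²)/(1 + r²) with r = λ'/λ₀.
β = (1 − 0.8709)/(1 + 0.8709) ≈ 0.069.

0.069c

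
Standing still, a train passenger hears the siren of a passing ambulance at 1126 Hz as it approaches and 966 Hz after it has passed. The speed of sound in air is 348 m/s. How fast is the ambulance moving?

27 m/s

f₁/f₂ = (v + v_s)/(v − v_s), so v_s = v · (f₁ − f₂)/(f₁ + f₂).
v_s = 348 × (1126 − 966)/(1126 + 966) = 348 × 160/2092 ≈ 27 m/s.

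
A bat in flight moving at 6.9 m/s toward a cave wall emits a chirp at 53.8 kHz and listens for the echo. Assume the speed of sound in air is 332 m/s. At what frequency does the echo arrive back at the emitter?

The cave wall receives the sound from a moving source: f₁ = f₀ · v/(v − v_e) = 53.8 × 332/325.1 ≈ 54.9 kHz.
On the return leg the bat in flight is a moving observer: f₂ = f₁ · (v + v_e)/v = 54.9 × 338.9/332 ≈ 56.1 kHz.
Equivalently f₂ = f₀ · (v + v_e)/(v − v_e).

56.1 kHz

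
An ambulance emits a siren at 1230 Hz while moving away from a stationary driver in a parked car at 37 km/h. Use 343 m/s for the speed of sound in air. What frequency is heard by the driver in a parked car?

1194 Hz

37 km/h = 10.28 m/s.
With the source moving away from a stationary observer, f' = f · v/(v + v_s).
f' = 1230 × 343/(343 + 10.28) = 1230 × 343/353.3 ≈ 1194 Hz.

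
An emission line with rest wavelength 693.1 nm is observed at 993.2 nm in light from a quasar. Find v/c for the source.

λ'/λ₀ = 1.4330 > 1 (redshift), so the source is receding.
λ'/λ₀ = √((1 + β)/(1 − β)) for a receding source ⇒ β = (r² − 1)/(r² + 1) with r = λ'/λ₀.
β = (2.0534 − 1)/(2.0534 + 1) ≈ 0.345.

0.345c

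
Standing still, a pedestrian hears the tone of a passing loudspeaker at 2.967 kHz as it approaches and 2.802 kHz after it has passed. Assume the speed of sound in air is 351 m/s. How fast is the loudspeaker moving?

f₁/f₂ = (v + v_s)/(v − v_s), so v_s = v · (f₁ − f₂)/(f₁ + f₂).
v_s = 351 × (2.967 − 2.802)/(2.967 + 2.802) = 351 × 0.165/5.769 ≈ 10.0 m/s.

10.0 m/s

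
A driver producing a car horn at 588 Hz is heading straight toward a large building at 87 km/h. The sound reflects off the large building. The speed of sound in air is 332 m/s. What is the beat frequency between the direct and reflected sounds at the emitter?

92 Hz

87 km/h = 24.17 m/s.
The large building receives the sound from a moving source: f₁ = f₀ · v/(v − v_e) = 588 × 332/307.83 ≈ 634.2 Hz.
On the return leg the driver is a moving observer: f₂ = f₁ · (v + v_e)/v = 634.2 × 356.17/332 ≈ 680.3 Hz.
Beat against the emitted tone: |f₂ − f₀| = 2v_e·f₀/(v − v_e) = 2 × 24.17 × 588/307.83 ≈ 92 Hz.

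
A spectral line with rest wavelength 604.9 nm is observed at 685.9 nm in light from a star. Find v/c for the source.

λ'/λ₀ = 1.1339 > 1 (redshift), so the source is receding.
λ'/λ₀ = √((1 + β)/(1 − β)) for a receding source ⇒ β = (r² − 1)/(r² + 1) with r = λ'/λ₀.
β = (1.2857 − 1)/(1.2857 + 1) ≈ 0.125.

0.125c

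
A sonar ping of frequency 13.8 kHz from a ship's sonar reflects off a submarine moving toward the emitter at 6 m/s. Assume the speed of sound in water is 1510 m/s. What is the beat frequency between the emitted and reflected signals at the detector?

110 Hz

At the submarine (a moving observer), f₁ = f₀ · (v + u)/v = 13.8 × 1516/1510 ≈ 13.8548 kHz.
On reflection it acts as a source moving toward the stationary detector: f₂ = f₁ · v/(v − u) = 13.8548 × 1510/1504 ≈ 13.9101 kHz.
Beat frequency (with f₀ = 13800 Hz): |f₂ − f₀| = 2u·f₀/(v − u) = 2 × 6 × 13800/1504 ≈ 110 Hz.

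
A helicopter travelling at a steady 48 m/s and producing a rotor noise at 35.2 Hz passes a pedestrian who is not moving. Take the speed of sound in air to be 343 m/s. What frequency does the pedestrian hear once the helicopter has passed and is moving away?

Receding: f₂ = f · v/(v + v_s) = 35.2 × 343/391 ≈ 30.9 Hz.

30.9 Hz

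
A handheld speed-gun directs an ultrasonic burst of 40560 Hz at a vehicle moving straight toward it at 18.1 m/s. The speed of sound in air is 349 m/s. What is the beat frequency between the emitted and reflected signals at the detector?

At the vehicle (a moving observer), f₁ = f₀ · (v + u)/v = 40560 × 367.1/349 ≈ 42664 Hz.
On reflection it acts as a source moving toward the stationary detector: f₂ = f₁ · v/(v − u) = 42664 × 349/330.9 ≈ 44997 Hz.
Equivalently f₂ = f₀ · (v + u)/(v − u).
Beat frequency: |f₂ − f₀| = 2u·f₀/(v − u) = 2 × 18.1 × 40560/330.9 ≈ 4437 Hz.

4437 Hz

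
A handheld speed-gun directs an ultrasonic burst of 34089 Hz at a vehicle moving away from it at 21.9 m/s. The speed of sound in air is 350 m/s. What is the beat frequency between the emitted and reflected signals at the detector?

4015 Hz

At the vehicle (a moving observer), f₁ = f₀ · (v − u)/v = 34089 × 328.1/350 ≈ 31956 Hz.
The reflection then acts as a moving source: f₂ = f₁ · v/(v + u) ≈ 30074 Hz.
Beat frequency: |f₂ − f₀| = 2u·f₀/(v + u) = 2 × 21.9 × 34089/371.9 ≈ 4015 Hz.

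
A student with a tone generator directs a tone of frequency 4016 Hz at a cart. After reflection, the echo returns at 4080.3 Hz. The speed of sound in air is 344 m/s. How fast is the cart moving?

Double Doppler shift off a moving reflector: f₂ = f₀ · (v + u)/(v − u) (u > 0 toward emitter).
Rearranging, u = v · (f₂ − f₀)/(f₂ + f₀) = 344 × 64.3/8096.3 ≈ 2.73 m/s.
So the cart is moving at 2.73 m/s toward the emitter.

2.73 m/s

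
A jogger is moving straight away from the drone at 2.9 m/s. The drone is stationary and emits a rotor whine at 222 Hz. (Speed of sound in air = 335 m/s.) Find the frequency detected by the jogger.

Moving observer, stationary source: f' = f · (v − v_o)/v.
f' = 222 × (335 − 2.9)/335 = 222 × 332.1/335 ≈ 220 Hz.

220 Hz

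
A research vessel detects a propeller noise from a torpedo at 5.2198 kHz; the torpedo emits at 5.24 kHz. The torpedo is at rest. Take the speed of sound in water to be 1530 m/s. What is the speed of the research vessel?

5.9 m/s

f' < f, so the research vessel is receding.
f' = f · (v − v_o)/v ⇒ v_o = v · |f'/f − 1|.
v_o = 1530 × |5.2198/5.24 − 1| = 1530 × 0.003855 ≈ 5.9 m/s.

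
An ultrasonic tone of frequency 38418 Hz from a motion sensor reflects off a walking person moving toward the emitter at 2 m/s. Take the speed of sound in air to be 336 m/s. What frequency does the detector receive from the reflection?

38878 Hz

The walking person first receives the wave as a moving observer: f₁ = f₀ · (v + u)/v = 38418 × (336 + 2)/336 ≈ 38647 Hz.
On reflection it acts as a source moving toward the stationary detector: f₂ = f₁ · v/(v − u) = 38647 × 336/334 ≈ 38878 Hz.
Equivalently f₂ = f₀ · (v + u)/(v − u).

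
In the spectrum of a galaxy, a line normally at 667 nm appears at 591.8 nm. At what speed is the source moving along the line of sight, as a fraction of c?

0.119c

λ'/λ₀ = 0.8873 < 1 (blueshift), so the source is approaching.
λ'/λ₀ = √((1 − β)/(1 + β)) for an approaching source ⇒ β = (1 − r²)/(1 + r²) with r = λ'/λ₀.
β = (1 − 0.7872)/(1 + 0.7872) ≈ 0.119.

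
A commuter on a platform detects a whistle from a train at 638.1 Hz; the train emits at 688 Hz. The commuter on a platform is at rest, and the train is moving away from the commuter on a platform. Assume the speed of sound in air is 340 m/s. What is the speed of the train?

f' = f · v/(v + v_s) ⇒ v_s = v · |1 − f/f'|.
v_s = 340 × |1 − 688/638.1| = 340 × 0.0782 ≈ 27 m/s.

27 m/s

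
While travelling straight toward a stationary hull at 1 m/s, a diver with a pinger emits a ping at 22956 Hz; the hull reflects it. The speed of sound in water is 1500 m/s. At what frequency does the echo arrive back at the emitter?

22987 Hz

The hull receives the sound from a moving source: f₁ = f₀ · v/(v − v_e) = 22956 × 1500/1499 ≈ 22971 Hz.
On the return leg the diver with a pinger is a moving observer: f₂ = f₁ · (v + v_e)/v = 22971 × 1501/1500 ≈ 22987 Hz.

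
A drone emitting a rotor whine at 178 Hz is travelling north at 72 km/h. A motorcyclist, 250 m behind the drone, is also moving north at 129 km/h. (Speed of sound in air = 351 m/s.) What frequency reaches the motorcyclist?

186 Hz

72 km/h = 20 m/s; 129 km/h = 35.83 m/s.
The motorcyclist is behind, so the drone is moving away from it while the motorcyclist is moving toward the drone.
With source receding and observer approaching, f' = f · (v + v_o)/(v + v_s).
f' = 178 × (351 + 35.83)/(351 + 20) = 178 × 386.83/371 ≈ 186 Hz.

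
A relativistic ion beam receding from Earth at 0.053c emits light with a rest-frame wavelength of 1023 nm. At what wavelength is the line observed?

Relativistic Doppler for wavelength: λ' = λ₀ · √((1 + β)/(1 − β)).
λ' = 1023 × √(1.0530/0.9470) = 1023 × 1.05448 ≈ 1078.7 nm.

1078.7 nm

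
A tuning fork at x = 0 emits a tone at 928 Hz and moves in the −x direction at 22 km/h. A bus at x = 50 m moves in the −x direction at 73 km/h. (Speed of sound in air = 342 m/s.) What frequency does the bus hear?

966 Hz

22 km/h = 6.111 m/s; 73 km/h = 20.28 m/s.
The observer lies on the +x side, so the source is heading away from the observer and the observer is heading toward the source.
With source receding and observer approaching, f' = f · (v + v_o)/(v + v_s).
f' = 928 × (342 + 20.28)/(342 + 6.111) = 928 × 362.28/348.11 ≈ 966 Hz.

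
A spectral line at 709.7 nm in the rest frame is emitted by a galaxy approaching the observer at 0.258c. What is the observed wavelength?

545.1 nm

Relativistic Doppler for wavelength: λ' = λ₀ · √((1 − β)/(1 + β)).
λ' = 709.7 × √(0.7420/1.2580) = 709.7 × 0.76800 ≈ 545.1 nm.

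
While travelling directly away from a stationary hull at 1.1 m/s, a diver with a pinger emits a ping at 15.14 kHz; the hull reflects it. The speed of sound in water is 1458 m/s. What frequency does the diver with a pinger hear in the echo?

The hull receives the sound from a moving source: f₁ = f₀ · v/(v + v_e) = 15.14 × 1458/1459.1 ≈ 15.13 kHz.
On the return leg the diver with a pinger is a moving observer: f₂ = f₁ · (v − v_e)/v = 15.13 × 1456.9/1458 ≈ 15.12 kHz.
Equivalently f₂ = f₀ · (v − v_e)/(v + v_e).

15.12 kHz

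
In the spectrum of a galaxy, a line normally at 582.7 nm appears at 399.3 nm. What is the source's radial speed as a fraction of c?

0.361

λ'/λ₀ = 0.6853 < 1 (blueshift), so the source is approaching.
λ'/λ₀ = √((1 − β)/(1 + β)) for an approaching source ⇒ β = (1 − r²)/(1 + r²) with r = λ'/λ₀.
β = (1 − 0.4696)/(1 + 0.4696) ≈ 0.361.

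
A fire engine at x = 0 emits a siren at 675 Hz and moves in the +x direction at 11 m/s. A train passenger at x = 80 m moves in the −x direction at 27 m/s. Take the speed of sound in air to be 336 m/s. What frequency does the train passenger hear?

The observer lies on the +x side, so the source is heading toward the observer and the observer is heading toward the source.
General Doppler shift: f' = f · (v + v_o)/(v − v_s).
f' = 675 × (336 + 27)/(336 − 11) = 675 × 363/325 ≈ 754 Hz.

754 Hz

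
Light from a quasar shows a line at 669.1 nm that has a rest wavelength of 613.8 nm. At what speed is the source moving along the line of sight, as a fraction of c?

λ'/λ₀ = 1.0901 > 1 (redshift), so the source is receding.
λ'/λ₀ = √((1 + β)/(1 − β)) for a receding source ⇒ β = (r² − 1)/(r² + 1) with r = λ'/λ₀.
β = (1.1883 − 1)/(1.1883 + 1) ≈ 0.086.

0.086c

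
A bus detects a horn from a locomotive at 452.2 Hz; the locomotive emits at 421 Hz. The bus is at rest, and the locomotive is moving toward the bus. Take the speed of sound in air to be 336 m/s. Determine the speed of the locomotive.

f' = f · v/(v − v_s) ⇒ v_s = v · |1 − f/f'|.
v_s = 336 × |1 − 421/452.2| = 336 × 0.069 ≈ 23.2 m/s.

23.2 m/s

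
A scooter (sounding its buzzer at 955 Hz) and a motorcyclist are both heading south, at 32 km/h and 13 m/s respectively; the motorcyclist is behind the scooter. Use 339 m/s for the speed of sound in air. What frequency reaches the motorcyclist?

32 km/h = 8.889 m/s.
The motorcyclist is behind, so the scooter is moving away from it while the motorcyclist is moving toward the scooter.
With source receding and observer approaching, f' = f · (v + v_o)/(v + v_s).
f' = 955 × (339 + 13)/(339 + 8.889) = 955 × 352/347.89 ≈ 966 Hz.

966 Hz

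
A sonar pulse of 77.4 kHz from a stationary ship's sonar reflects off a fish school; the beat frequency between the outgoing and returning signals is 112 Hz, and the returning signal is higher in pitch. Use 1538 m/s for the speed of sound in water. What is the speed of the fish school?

Double Doppler shift off a moving reflector: f₂ = f₀ · (v + u)/(v − u) (u > 0 toward emitter).
Returning signal is higher, so f₂ = f₀ + Δf = 77400 + 112 = 77512 Hz.
Rearranging, u = v · (f₂ − f₀)/(f₂ + f₀) = 1538 × 112/154912 ≈ 1.11 m/s.
So the fish school is moving at 1.11 m/s toward the emitter.

1.11 m/s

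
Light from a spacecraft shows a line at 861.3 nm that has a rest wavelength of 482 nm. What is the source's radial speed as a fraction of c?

0.523c

λ'/λ₀ = 1.7869 > 1 (redshift), so the source is receding.
λ'/λ₀ = √((1 + β)/(1 − β)) for a receding source ⇒ β = (r² − 1)/(r² + 1) with r = λ'/λ₀.
β = (3.1931 − 1)/(3.1931 + 1) ≈ 0.523.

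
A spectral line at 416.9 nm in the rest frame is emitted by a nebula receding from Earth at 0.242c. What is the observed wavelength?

Relativistic Doppler for wavelength: λ' = λ₀ · √((1 + β)/(1 − β)).
λ' = 416.9 × √(1.2420/0.7580) = 416.9 × 1.28005 ≈ 533.7 nm.

533.7 nm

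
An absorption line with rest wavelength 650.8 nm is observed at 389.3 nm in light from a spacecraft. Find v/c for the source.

λ'/λ₀ = 0.5982 < 1 (blueshift), so the source is approaching.
λ'/λ₀ = √((1 − β)/(1 + β)) for an approaching source ⇒ β = (1 − r²)/(1 + r²) with r = λ'/λ₀.
β = (1 − 0.3578)/(1 + 0.3578) ≈ 0.473.

0.473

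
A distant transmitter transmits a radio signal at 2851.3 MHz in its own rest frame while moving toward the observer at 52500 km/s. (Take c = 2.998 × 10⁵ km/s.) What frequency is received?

β = v/c = 52500/299800 = 0.1751.
Relativistic Doppler for frequency: f' = f₀ · √((1 + β)/(1 − β)).
f' = 2851.3 × √(1.1751/0.8249) = 2851.3 × 1.19356 ≈ 3403.2 MHz.

3403.2 MHz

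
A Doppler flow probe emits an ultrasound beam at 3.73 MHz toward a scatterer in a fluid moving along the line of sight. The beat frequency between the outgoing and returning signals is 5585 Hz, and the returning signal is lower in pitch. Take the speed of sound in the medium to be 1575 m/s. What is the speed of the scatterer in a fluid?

Double Doppler shift off a moving reflector: f₂ = f₀ · (v + u)/(v − u) (u > 0 toward emitter).
Returning signal is lower, so f₂ = f₀ − Δf = 3730000 − 5585 = 3724415 Hz.
Rearranging, u = v · (f₂ − f₀)/(f₂ + f₀) = 1575 × -5585/7454415 ≈ -1.18 m/s.
So the scatterer in a fluid is moving at 1.18 m/s away from the emitter.

1.18 m/s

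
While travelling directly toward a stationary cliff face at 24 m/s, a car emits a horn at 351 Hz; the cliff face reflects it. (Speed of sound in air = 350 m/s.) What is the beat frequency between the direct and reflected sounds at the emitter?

The cliff face receives the sound from a moving source: f₁ = f₀ · v/(v − v_e) = 351 × 350/326 ≈ 376.8 Hz.
On the return leg the car is a moving observer: f₂ = f₁ · (v + v_e)/v = 376.8 × 374/350 ≈ 402.7 Hz.
Beat against the emitted tone: |f₂ − f₀| = 2v_e·f₀/(v − v_e) = 2 × 24 × 351/326 ≈ 51.7 Hz.

51.7 Hz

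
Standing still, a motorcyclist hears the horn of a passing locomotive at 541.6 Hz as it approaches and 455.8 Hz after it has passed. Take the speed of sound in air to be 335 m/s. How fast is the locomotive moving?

f₁/f₂ = (v + v_s)/(v − v_s), so v_s = v · (f₁ − f₂)/(f₁ + f₂).
v_s = 335 × (541.6 − 455.8)/(541.6 + 455.8) = 335 × 85.8/997.4 ≈ 29 m/s.

29 m/s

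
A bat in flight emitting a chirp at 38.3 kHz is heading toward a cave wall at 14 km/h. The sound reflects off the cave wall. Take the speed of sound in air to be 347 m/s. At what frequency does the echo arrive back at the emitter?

14 km/h = 3.889 m/s.
The cave wall receives the sound from a moving source: f₁ = f₀ · v/(v − v_e) = 38.3 × 347/343.11 ≈ 38.7 kHz.
On the return leg the bat in flight is a moving observer: f₂ = f₁ · (v + v_e)/v = 38.7 × 350.89/347 ≈ 39.2 kHz.

39.2 kHz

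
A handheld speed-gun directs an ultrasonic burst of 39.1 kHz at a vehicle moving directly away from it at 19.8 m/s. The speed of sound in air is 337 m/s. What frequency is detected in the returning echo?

34.8 kHz

The vehicle first receives the wave as a moving observer: f₁ = f₀ · (v − u)/v = 39.1 × (337 − 19.8)/337 ≈ 36.8 kHz.
On reflection it acts as a source moving away from the stationary detector: f₂ = f₁ · v/(v + u) = 36.8 × 337/356.8 ≈ 34.8 kHz.
Equivalently f₂ = f₀ · (v − u)/(v + u).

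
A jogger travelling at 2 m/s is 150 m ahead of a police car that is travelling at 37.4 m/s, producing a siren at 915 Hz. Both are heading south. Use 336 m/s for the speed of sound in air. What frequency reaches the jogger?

1023 Hz

The jogger is ahead, so the police car is moving toward it while the jogger is moving away from the police car.
Both move, so f' = f · (v − v_o)/(v − v_s).
f' = 915 × (336 − 2)/(336 − 37.4) = 915 × 334/298.6 ≈ 1023 Hz.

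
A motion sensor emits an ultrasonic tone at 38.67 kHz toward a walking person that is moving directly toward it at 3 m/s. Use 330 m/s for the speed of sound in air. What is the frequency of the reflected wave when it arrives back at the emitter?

39.4 kHz

The walking person first receives the wave as a moving observer: f₁ = f₀ · (v + u)/v = 38.67 × (330 + 3)/330 ≈ 39.0 kHz.
On reflection it acts as a source moving toward the stationary detector: f₂ = f₁ · v/(v − u) = 39.0 × 330/327 ≈ 39.4 kHz.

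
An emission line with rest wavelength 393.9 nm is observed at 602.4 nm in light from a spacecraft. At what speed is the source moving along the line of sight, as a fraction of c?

λ'/λ₀ = 1.5293 > 1 (redshift), so the source is receding.
λ'/λ₀ = √((1 + β)/(1 − β)) for a receding source ⇒ β = (r² − 1)/(r² + 1) with r = λ'/λ₀.
β = (2.3388 − 1)/(2.3388 + 1) ≈ 0.401.

0.401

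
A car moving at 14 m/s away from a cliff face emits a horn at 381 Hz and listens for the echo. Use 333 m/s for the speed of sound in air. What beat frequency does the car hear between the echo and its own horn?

The cliff face receives the sound from a moving source: f₁ = f₀ · v/(v + v_e) = 381 × 333/347 ≈ 365.6 Hz.
On the return leg the car is a moving observer: f₂ = f₁ · (v − v_e)/v = 365.6 × 319/333 ≈ 350.3 Hz.
Equivalently f₂ = f₀ · (v − v_e)/(v + v_e).
Beat against the emitted tone: |f₂ − f₀| = 2v_e·f₀/(v + v_e) = 2 × 14 × 381/347 ≈ 30.7 Hz.

30.7 Hz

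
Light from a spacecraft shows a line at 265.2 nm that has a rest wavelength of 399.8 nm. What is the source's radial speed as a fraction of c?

λ'/λ₀ = 0.6633 < 1 (blueshift), so the source is approaching.
λ'/λ₀ = √((1 − β)/(1 + β)) for an approaching source ⇒ β = (1 − r²)/(1 + r²) with r = λ'/λ₀.
β = (1 − 0.4400)/(1 + 0.4400) ≈ 0.389.

0.389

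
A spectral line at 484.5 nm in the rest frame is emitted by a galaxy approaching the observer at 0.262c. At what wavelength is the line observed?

370.5 nm

Relativistic Doppler for wavelength: λ' = λ₀ · √((1 − β)/(1 + β)).
λ' = 484.5 × √(0.7380/1.2620) = 484.5 × 0.76471 ≈ 370.5 nm.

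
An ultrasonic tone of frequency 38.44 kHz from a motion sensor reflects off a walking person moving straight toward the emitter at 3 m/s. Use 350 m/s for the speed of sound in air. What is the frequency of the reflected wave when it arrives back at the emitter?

At the walking person (a moving observer), f₁ = f₀ · (v + u)/v = 38.44 × 353/350 ≈ 38.8 kHz.
On reflection it acts as a source moving toward the stationary detector: f₂ = f₁ · v/(v − u) = 38.8 × 350/347 ≈ 39.1 kHz.

39.1 kHz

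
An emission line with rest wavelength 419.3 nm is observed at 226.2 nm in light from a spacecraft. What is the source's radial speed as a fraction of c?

0.549c

λ'/λ₀ = 0.5395 < 1 (blueshift), so the source is approaching.
λ'/λ₀ = √((1 − β)/(1 + β)) for an approaching source ⇒ β = (1 − r²)/(1 + r²) with r = λ'/λ₀.
β = (1 − 0.2910)/(1 + 0.2910) ≈ 0.549.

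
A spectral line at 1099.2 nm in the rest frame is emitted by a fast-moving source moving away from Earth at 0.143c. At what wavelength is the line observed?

Relativistic Doppler for wavelength: λ' = λ₀ · √((1 + β)/(1 − β)).
λ' = 1099.2 × √(1.1430/0.8570) = 1099.2 × 1.15487 ≈ 1269.4 nm.

1269.4 nm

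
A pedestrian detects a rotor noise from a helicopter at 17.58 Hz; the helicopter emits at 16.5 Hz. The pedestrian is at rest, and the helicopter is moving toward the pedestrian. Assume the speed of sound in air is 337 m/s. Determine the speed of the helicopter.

20.7 m/s

f' = f · v/(v − v_s) ⇒ v_s = v · |1 − f/f'|.
v_s = 337 × |1 − 16.5/17.58| = 337 × 0.06143 ≈ 20.7 m/s.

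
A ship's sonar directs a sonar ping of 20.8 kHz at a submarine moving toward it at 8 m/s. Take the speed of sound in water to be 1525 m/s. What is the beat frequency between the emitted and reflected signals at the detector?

219 Hz

The submarine first receives the wave as a moving observer: f₁ = f₀ · (v + u)/v = 20.8 × (1525 + 8)/1525 ≈ 20.909 kHz.
The reflection then acts as a moving source: f₂ = f₁ · v/(v − u) ≈ 21.019 kHz.
Equivalently f₂ = f₀ · (v + u)/(v − u).
Beat frequency (with f₀ = 20800 Hz): |f₂ − f₀| = 2u·f₀/(v − u) = 2 × 8 × 20800/1517 ≈ 219 Hz.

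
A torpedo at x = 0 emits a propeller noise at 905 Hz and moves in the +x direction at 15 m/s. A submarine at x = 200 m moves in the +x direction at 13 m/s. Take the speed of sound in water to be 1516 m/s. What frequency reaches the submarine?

The observer lies on the +x side, so the source is heading toward the observer and the observer is heading away from the source.
Both move, so f' = f · (v − v_o)/(v − v_s).
f' = 905 × (1516 − 13)/(1516 − 15) = 905 × 1503/1501 ≈ 906 Hz.

906 Hz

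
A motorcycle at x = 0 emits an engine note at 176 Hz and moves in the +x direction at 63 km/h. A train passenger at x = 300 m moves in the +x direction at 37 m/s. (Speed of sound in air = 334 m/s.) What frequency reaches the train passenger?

165 Hz

63 km/h = 17.5 m/s.
The observer lies on the +x side, so the source is heading toward the observer and the observer is heading away from the source.
General Doppler shift: f' = f · (v − v_o)/(v − v_s).
f' = 176 × (334 − 37)/(334 − 17.5) = 176 × 297/316.5 ≈ 165 Hz.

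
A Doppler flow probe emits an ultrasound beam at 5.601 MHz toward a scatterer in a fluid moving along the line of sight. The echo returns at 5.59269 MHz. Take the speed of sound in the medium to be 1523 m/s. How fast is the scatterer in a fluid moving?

Double Doppler shift off a moving reflector: f₂ = f₀ · (v + u)/(v − u) (u > 0 toward emitter).
Rearranging, u = v · (f₂ − f₀)/(f₂ + f₀) = 1523 × -0.00831/11.19369 ≈ -1.13 m/s.
So the scatterer in a fluid is moving at 1.13 m/s away from the emitter.

1.13 m/s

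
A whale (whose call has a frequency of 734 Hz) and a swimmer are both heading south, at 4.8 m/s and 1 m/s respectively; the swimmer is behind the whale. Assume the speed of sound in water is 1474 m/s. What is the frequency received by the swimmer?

The swimmer is behind, so the whale is moving away from it while the swimmer is moving toward the whale.
General Doppler shift: f' = f · (v + v_o)/(v + v_s).
f' = 734 × (1474 + 1)/(1474 + 4.8) = 734 × 1475/1478.8 ≈ 732 Hz.

732 Hz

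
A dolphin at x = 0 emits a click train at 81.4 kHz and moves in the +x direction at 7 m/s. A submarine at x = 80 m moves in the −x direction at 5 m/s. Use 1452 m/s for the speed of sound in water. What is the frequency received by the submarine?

82.1 kHz

The observer lies on the +x side, so the source is heading toward the observer and the observer is heading toward the source.
General Doppler shift: f' = f · (v + v_o)/(v − v_s).
f' = 81.4 × (1452 + 5)/(1452 − 7) = 81.4 × 1457/1445 ≈ 82.1 kHz.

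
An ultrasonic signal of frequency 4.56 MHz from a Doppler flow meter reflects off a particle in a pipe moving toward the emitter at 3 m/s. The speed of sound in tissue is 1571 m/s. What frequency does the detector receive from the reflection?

4.577 MHz

The particle in a pipe first receives the wave as a moving observer: f₁ = f₀ · (v + u)/v = 4.56 × (1571 + 3)/1571 ≈ 4.569 MHz.
The reflection then acts as a moving source: f₂ = f₁ · v/(v − u) ≈ 4.577 MHz.
Equivalently f₂ = f₀ · (v + u)/(v − u).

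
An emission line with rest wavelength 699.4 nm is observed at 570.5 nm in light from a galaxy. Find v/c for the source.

λ'/λ₀ = 0.8157 < 1 (blueshift), so the source is approaching.
λ'/λ₀ = √((1 − β)/(1 + β)) for an approaching source ⇒ β = (1 − r²)/(1 + r²) with r = λ'/λ₀.
β = (1 − 0.6654)/(1 + 0.6654) ≈ 0.201.

0.201c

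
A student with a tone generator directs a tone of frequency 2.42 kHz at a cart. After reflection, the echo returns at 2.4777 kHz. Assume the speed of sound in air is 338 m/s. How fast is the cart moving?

Double Doppler shift off a moving reflector: f₂ = f₀ · (v + u)/(v − u) (u > 0 toward emitter).
Rearranging, u = v · (f₂ − f₀)/(f₂ + f₀) = 338 × 0.0577/4.8977 ≈ 4.0 m/s.
So the cart is moving at 4.0 m/s toward the emitter.

4.0 m/s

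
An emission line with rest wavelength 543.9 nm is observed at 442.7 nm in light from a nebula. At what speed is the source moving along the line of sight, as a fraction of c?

0.203

λ'/λ₀ = 0.8139 < 1 (blueshift), so the source is approaching.
λ'/λ₀ = √((1 − β)/(1 + β)) for an approaching source ⇒ β = (1 − r²)/(1 + r²) with r = λ'/λ₀.
β = (1 − 0.6625)/(1 + 0.6625) ≈ 0.203.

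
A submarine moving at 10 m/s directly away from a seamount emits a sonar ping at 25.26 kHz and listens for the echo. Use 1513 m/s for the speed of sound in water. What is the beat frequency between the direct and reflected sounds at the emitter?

332 Hz

The seamount receives the sound from a moving source: f₁ = f₀ · v/(v + v_e) = 25.26 × 1513/1523 ≈ 25.094 kHz.
On the return leg the submarine is a moving observer: f₂ = f₁ · (v − v_e)/v = 25.094 × 1503/1513 ≈ 24.928 kHz.
Equivalently f₂ = f₀ · (v − v_e)/(v + v_e).
Beat against the emitted tone (with f₀ = 25260 Hz): |f₂ − f₀| = 2v_e·f₀/(v + v_e) = 2 × 10 × 25260/1523 ≈ 332 Hz.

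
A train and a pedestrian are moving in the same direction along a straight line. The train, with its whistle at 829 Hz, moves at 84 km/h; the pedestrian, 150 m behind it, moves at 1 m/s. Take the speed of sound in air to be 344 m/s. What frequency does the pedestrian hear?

779 Hz

84 km/h = 23.33 m/s.
The pedestrian is behind, so the train is moving away from it while the pedestrian is moving toward the train.
Both move, so f' = f · (v + v_o)/(v + v_s).
f' = 829 × (344 + 1)/(344 + 23.33) = 829 × 345/367.33 ≈ 779 Hz.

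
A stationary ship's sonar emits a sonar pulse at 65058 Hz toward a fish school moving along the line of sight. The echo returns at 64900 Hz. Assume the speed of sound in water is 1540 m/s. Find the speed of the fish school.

Double Doppler shift off a moving reflector: f₂ = f₀ · (v + u)/(v − u) (u > 0 toward emitter).
Rearranging, u = v · (f₂ − f₀)/(f₂ + f₀) = 1540 × -158/129958 ≈ -1.87 m/s.
So the fish school is moving at 1.87 m/s away from the emitter.

1.87 m/s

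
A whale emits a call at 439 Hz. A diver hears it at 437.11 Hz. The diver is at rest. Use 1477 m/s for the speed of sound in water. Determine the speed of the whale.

f' < f, so the whale is receding.
f' = f · v/(v + v_s) ⇒ v_s = v · |1 − f/f'|.
v_s = 1477 × |1 − 439/437.11| = 1477 × 0.004324 ≈ 6.4 m/s.

6.4 m/s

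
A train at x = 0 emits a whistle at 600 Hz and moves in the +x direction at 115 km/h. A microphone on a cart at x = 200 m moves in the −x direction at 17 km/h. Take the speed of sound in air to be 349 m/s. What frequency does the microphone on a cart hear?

115 km/h = 31.94 m/s; 17 km/h = 4.722 m/s.
The observer lies on the +x side, so the source is heading toward the observer and the observer is heading toward the source.
Both move, so f' = f · (v + v_o)/(v − v_s).
f' = 600 × (349 + 4.722)/(349 − 31.94) = 600 × 353.72/317.06 ≈ 669 Hz.

669 Hz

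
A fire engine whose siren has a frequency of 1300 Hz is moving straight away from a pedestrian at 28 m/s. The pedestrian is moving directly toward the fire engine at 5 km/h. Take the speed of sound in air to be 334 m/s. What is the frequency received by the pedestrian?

1204 Hz

5 km/h = 1.389 m/s.
Both move, so f' = f · (v + v_o)/(v + v_s).
f' = 1300 × (334 + 1.389)/(334 + 28) = 1300 × 335.39/362 ≈ 1204 Hz.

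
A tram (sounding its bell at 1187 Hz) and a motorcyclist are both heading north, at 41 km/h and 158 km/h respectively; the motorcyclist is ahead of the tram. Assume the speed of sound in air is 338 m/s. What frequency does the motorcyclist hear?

1069 Hz

41 km/h = 11.39 m/s; 158 km/h = 43.89 m/s.
The motorcyclist is ahead, so the tram is moving toward it while the motorcyclist is moving away from the tram.
Both move, so f' = f · (v − v_o)/(v − v_s).
f' = 1187 × (338 − 43.89)/(338 − 11.39) = 1187 × 294.11/326.61 ≈ 1069 Hz.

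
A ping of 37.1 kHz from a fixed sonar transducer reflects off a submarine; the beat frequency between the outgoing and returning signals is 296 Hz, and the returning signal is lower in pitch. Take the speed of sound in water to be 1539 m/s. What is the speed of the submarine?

Double Doppler shift off a moving reflector: f₂ = f₀ · (v + u)/(v − u) (u > 0 toward emitter).
Returning signal is lower, so f₂ = f₀ − Δf = 37100 − 296 = 36804 Hz.
Rearranging, u = v · (f₂ − f₀)/(f₂ + f₀) = 1539 × -296/73904 ≈ -6.2 m/s.
So the submarine is moving at 6.2 m/s away from the emitter.

6.2 m/s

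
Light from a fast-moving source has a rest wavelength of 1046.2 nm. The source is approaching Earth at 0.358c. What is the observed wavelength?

719.3 nm

Relativistic Doppler for wavelength: λ' = λ₀ · √((1 − β)/(1 + β)).
λ' = 1046.2 × √(0.6420/1.3580) = 1046.2 × 0.68757 ≈ 719.3 nm.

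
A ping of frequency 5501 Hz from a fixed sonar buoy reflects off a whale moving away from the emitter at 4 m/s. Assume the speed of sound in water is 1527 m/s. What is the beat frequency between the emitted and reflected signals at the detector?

The whale first receives the wave as a moving observer: f₁ = f₀ · (v − u)/v = 5501 × (1527 − 4)/1527 ≈ 5486.6 Hz.
On reflection it acts as a source moving away from the stationary detector: f₂ = f₁ · v/(v + u) = 5486.6 × 1527/1531 ≈ 5472.3 Hz.
Beat frequency: |f₂ − f₀| = 2u·f₀/(v + u) = 2 × 4 × 5501/1531 ≈ 28.7 Hz.

28.7 Hz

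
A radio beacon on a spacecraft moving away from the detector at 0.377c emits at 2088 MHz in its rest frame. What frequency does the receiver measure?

1404.5 MHz

Relativistic Doppler for frequency: f' = f₀ · √((1 − β)/(1 + β)).
f' = 2088 × √(0.6230/1.3770) = 2088 × 0.67263 ≈ 1404.5 MHz.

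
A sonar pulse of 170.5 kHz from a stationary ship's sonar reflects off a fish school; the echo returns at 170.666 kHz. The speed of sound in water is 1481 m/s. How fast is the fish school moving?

Double Doppler shift off a moving reflector: f₂ = f₀ · (v + u)/(v − u) (u > 0 toward emitter).
Rearranging, u = v · (f₂ − f₀)/(f₂ + f₀) = 1481 × 0.166/341.166 ≈ 0.72 m/s.
So the fish school is moving at 0.72 m/s toward the emitter.

0.72 m/s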